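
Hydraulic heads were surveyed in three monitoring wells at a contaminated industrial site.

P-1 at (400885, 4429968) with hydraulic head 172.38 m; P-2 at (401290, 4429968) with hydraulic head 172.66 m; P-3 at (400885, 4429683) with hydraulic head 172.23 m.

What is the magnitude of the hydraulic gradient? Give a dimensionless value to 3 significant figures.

0.000869

∂h/∂x = (172.66 − 172.38) / (401290 − 400885) = +0.0006914
∂h/∂y = (172.23 − 172.38) / (4429683 − 4429968) = +0.0005263
|∇h| = √(0.0006914² + 0.0005263²) = 0.0008689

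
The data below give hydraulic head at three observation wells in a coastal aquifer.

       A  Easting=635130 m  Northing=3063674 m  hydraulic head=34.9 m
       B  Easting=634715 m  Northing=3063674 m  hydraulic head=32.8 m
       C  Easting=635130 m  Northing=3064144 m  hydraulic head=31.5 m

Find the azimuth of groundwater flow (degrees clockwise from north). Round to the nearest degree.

325°

∂h/∂x = (32.8 − 34.9) / (634715 − 635130) = +0.005060
∂h/∂y = (31.5 − 34.9) / (3064144 − 3063674) = -0.007234
Flow direction (−∇h) has components (-0.005060 E, +0.007234 N).
Azimuth = atan2(E, N) = atan2(-0.005060, +0.007234) = 325.0° ≈ 325°.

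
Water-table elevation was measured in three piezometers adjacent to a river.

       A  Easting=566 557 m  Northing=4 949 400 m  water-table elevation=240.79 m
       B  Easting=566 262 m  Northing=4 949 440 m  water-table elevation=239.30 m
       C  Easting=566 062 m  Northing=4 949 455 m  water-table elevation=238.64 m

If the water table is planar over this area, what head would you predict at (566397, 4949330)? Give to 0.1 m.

242.6 m

With h = a·x + b·y + c and A as origin, the differences give:
  (-295)·a + 40·b = -1.49
  (-495)·a + 55·b = -2.15
Eliminate b (×55 and ×40, subtract): 3575·a = 4.050 → a = ∂h/∂x = +0.001133
Back-substitute: b = ∂h/∂y = -0.02890.
h(566397, 4949330) = 240.79 + (+0.001133)·(-160) + (-0.02890)·(-70) = 240.79 -0.181 +2.023 = 242.631 m.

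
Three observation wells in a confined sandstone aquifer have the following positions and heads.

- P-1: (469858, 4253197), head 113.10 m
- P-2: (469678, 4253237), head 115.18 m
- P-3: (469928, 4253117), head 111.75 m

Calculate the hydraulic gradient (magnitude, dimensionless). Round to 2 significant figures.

Taking P-1 as reference: P-2−P-1 = (-180, 40, +2.08); P-3−P-1 = (70, -80, -1.35).
Determinant of the coordinate differences = (-180)·(-80) − 70·40 = 11600.
∂h/∂x = [(+2.08)·(-80) − (-1.35)·40] / 11600 = -0.009690
∂h/∂y = [(-180)·(-1.35) − 70·(+2.08)] / 11600 = +0.008397
|∇h| = √(-0.009690² + 0.008397²) = 0.01282

0.013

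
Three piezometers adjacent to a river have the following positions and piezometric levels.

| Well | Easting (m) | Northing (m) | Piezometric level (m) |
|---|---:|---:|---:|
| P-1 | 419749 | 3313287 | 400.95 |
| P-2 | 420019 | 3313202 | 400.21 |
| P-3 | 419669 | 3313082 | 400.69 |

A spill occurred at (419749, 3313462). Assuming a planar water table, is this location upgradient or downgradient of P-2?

Differences from P-1: to P-2 (Δx, Δy, Δh) = (270, -85, -0.74); to P-3 = (-80, -205, -0.26).
Solve a·Δx + b·Δy = Δh: det = 270·(-205) − (-80)·(-85) = -62150.
∂h/∂x = [(-0.74)·(-205) − (-0.26)·(-85)] / -62150 = -0.002085
∂h/∂y = [270·(-0.26) − (-80)·(-0.74)] / -62150 = +0.002082
Head at (419749, 3313462) = 400.95 + (-0.002085)·(0) + (+0.002082)·(175) = 401.31 m.
That is higher than the 400.21 m at P-2, so the point is upgradient.

upgradient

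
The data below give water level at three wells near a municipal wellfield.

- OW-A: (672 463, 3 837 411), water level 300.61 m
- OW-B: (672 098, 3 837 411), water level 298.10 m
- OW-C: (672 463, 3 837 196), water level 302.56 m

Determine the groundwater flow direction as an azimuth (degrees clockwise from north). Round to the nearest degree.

323°

∂h/∂x = (298.10 − 300.61) / (672098 − 672463) = +0.006877
∂h/∂y = (302.56 − 300.61) / (3837196 − 3837411) = -0.009070
Flow direction (−∇h) has components (-0.006877 E, +0.009070 N).
Azimuth = atan2(E, N) = atan2(-0.006877, +0.009070) = 322.8° ≈ 323°.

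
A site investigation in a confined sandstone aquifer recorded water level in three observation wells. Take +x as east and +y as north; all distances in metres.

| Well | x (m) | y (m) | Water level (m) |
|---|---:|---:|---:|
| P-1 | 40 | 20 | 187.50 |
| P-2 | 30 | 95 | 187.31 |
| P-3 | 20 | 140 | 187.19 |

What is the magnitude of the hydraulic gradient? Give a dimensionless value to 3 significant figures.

0.00277

With h = a·x + b·y + c and P-1 as origin, the differences give:
  (-10)·a + 75·b = -0.19
  (-20)·a + 120·b = -0.31
Eliminate b (×120 and ×75, subtract): 300·a = 0.450 → a = ∂h/∂x = +0.001500
Back-substitute: b = ∂h/∂y = -0.002333.
|∇h| = √(0.001500² + -0.002333²) = 0.002774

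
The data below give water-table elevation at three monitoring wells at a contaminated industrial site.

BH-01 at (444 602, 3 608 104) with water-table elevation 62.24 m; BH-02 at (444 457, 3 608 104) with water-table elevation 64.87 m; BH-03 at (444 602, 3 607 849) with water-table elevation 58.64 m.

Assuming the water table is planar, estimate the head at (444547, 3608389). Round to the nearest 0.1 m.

∂h/∂x = (64.87 − 62.24) / (444457 − 444602) = -0.01814
∂h/∂y = (58.64 − 62.24) / (3607849 − 3608104) = +0.01412
h(444547, 3608389) = 62.24 + (-0.01814)·(-55) + (+0.01412)·(285) = 62.24 +0.998 +4.024 = 67.261 m.

67.3 m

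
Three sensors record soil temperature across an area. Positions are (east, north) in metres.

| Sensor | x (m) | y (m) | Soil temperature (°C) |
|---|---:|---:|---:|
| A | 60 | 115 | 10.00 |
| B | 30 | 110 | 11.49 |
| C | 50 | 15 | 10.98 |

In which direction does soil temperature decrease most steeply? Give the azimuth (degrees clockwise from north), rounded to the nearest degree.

With T = a·x + b·y + c and A as origin, the differences give:
  (-30)·a + (-5)·b = +1.49
  (-10)·a + (-100)·b = +0.98
Eliminate b (×(-100) and ×(-5), subtract): 2950·a = -144.100 → a = ∂T/∂x = -0.04885
Back-substitute: b = ∂T/∂y = -0.004915.
Steepest decrease is along −∇f: components (+0.04885 E, +0.004915 N).
Azimuth = atan2(+0.04885, +0.004915) = 84.3° ≈ 084°.

084°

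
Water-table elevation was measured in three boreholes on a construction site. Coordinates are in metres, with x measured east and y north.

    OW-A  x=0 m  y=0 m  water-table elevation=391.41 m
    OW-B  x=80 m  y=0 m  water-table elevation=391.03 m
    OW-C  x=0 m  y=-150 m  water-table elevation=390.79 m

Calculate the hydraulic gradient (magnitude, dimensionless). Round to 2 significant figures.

0.0063

∂h/∂x = (391.03 − 391.41) / (80 − 0) = -0.004750
∂h/∂y = (390.79 − 391.41) / (-150 − 0) = +0.004133
|∇h| = √(-0.004750² + 0.004133²) = 0.006296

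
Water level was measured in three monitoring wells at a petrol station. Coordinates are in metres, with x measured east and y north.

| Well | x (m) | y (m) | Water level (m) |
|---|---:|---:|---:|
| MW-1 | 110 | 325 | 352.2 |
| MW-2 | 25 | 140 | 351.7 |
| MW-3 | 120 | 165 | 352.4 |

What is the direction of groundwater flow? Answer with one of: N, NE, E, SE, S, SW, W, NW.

W

Differences from MW-1: to MW-2 (Δx, Δy, Δh) = (-85, -185, -0.5); to MW-3 = (10, -160, +0.2).
Determinant of the coordinate differences = (-85)·(-160) − 10·(-185) = 15450.
∂h/∂x = [(-0.5)·(-160) − (+0.2)·(-185)] / 15450 = +0.007573
∂h/∂y = [(-85)·(+0.2) − 10·(-0.5)] / 15450 = -0.0007767
Flow = −∇h = (-0.007573 east, +0.0007767 north), which points west.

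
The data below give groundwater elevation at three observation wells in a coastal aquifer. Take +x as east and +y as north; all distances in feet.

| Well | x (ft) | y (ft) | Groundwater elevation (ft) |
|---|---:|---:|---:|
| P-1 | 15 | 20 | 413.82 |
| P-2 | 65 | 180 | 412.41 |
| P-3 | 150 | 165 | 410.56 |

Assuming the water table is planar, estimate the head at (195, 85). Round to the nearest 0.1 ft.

409.7 ft

Differences from P-1: to P-2 (Δx, Δy, Δh) = (50, 160, -1.41); to P-3 = (135, 145, -3.26).
Determinant of the coordinate differences = 50·145 − 135·160 = -14350.
∂h/∂x = [(-1.41)·145 − (-3.26)·160] / -14350 = -0.02210
∂h/∂y = [50·(-3.26) − 135·(-1.41)] / -14350 = -0.001906
h(195, 85) = 413.82 + (-0.02210)·(180) + (-0.001906)·(65) = 413.82 -3.978 -0.124 = 409.718 ft.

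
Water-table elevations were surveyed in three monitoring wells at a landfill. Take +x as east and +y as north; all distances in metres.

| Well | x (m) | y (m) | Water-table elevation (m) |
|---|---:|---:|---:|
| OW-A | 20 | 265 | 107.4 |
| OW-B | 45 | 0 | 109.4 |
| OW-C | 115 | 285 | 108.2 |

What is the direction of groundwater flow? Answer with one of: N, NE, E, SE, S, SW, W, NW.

NW

Taking OW-A as reference: OW-B−OW-A = (25, -265, +2.0); OW-C−OW-A = (95, 20, +0.8).
Solve a·Δx + b·Δy = Δh: det = 25·20 − 95·(-265) = 25675.
∂h/∂x = [(+2.0)·20 − (+0.8)·(-265)] / 25675 = +0.009815
∂h/∂y = [25·(+0.8) − 95·(+2.0)] / 25675 = -0.006621
Flow = −∇h = (-0.009815 east, +0.006621 north), which points northwest.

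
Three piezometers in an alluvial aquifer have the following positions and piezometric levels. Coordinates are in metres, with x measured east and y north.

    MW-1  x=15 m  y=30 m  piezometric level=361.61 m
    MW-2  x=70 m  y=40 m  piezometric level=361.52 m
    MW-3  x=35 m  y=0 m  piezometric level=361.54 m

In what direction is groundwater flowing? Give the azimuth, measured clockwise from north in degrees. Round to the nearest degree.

121°

Differences from MW-1: to MW-2 (Δx, Δy, Δh) = (55, 10, -0.09); to MW-3 = (20, -30, -0.07).
Solve a·Δx + b·Δy = Δh: det = 55·(-30) − 20·10 = -1850.
∂h/∂x = [(-0.09)·(-30) − (-0.07)·10] / -1850 = -0.001838
∂h/∂y = [55·(-0.07) − 20·(-0.09)] / -1850 = +0.001108
Flow direction (−∇h) has components (+0.001838 E, -0.001108 N).
Azimuth = atan2(E, N) = atan2(+0.001838, -0.001108) = 121.1° ≈ 121°.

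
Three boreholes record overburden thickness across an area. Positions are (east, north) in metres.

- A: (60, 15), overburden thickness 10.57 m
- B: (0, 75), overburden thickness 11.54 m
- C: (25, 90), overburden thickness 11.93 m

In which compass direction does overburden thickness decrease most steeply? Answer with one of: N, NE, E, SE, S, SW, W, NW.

S

With d = a·x + b·y + c and A as origin, the differences give:
  (-60)·a + 60·b = +0.97
  (-35)·a + 75·b = +1.36
Eliminate b (×75 and ×60, subtract): -2400·a = -8.850 → a = ∂d/∂x = +0.003688
Back-substitute: b = ∂d/∂y = +0.01985.
Steepest decrease is along −∇f = (-0.003688 E, -0.01985 N) → south.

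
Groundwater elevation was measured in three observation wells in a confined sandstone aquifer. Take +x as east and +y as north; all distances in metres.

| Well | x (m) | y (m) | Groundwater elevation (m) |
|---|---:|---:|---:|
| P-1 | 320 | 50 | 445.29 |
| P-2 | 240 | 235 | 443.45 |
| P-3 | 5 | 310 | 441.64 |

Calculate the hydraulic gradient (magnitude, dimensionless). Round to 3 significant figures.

Differences from P-1: to P-2 (Δx, Δy, Δh) = (-80, 185, -1.84); to P-3 = (-315, 260, -3.65).
Solve a·Δx + b·Δy = Δh: det = (-80)·260 − (-315)·185 = 37475.
∂h/∂x = [(-1.84)·260 − (-3.65)·185] / 37475 = +0.005253
∂h/∂y = [(-80)·(-3.65) − (-315)·(-1.84)] / 37475 = -0.007674
|∇h| = √(0.005253² + -0.007674²) = 0.0093

0.00930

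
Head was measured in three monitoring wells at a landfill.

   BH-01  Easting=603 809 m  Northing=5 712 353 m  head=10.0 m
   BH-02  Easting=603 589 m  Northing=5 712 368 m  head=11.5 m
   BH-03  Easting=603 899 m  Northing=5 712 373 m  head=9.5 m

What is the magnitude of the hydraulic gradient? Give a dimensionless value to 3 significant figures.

Three-point gradient (reference BH-01): Δ to BH-02 = (-220, 15, +1.5), Δ to BH-03 = (90, 20, -0.5).
∂h/∂x = -0.006522, ∂h/∂y = +0.004348 (det = -5750).
|∇h| = √(-0.006522² + 0.004348²) = 0.007838

0.00784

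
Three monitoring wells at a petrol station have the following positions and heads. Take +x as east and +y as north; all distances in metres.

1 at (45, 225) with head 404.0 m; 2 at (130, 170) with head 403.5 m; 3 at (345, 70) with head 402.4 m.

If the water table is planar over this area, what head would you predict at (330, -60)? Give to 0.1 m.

401.9 m

With h = a·x + b·y + c and 1 as origin, the differences give:
  85·a + (-55)·b = -0.5
  300·a + (-155)·b = -1.6
Eliminate b (×(-155) and ×(-55), subtract): 3325·a = -10.50 → a = ∂h/∂x = -0.003158
Back-substitute: b = ∂h/∂y = +0.004211.
h(330, -60) = 404.0 + (-0.003158)·(285) + (+0.004211)·(-285) = 404.0 -0.900 -1.200 = 401.900 m.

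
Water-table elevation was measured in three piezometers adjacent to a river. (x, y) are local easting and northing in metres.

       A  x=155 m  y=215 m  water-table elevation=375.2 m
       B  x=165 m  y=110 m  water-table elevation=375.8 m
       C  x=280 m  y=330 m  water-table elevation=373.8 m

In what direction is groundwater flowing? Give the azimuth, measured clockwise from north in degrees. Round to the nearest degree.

Differences from A: to B (Δx, Δy, Δh) = (10, -105, +0.6); to C = (125, 115, -1.4).
Determinant of the coordinate differences = 10·115 − 125·(-105) = 14275.
∂h/∂x = [(+0.6)·115 − (-1.4)·(-105)] / 14275 = -0.005464
∂h/∂y = [10·(-1.4) − 125·(+0.6)] / 14275 = -0.006235
Flow direction (−∇h) has components (+0.005464 E, +0.006235 N).
Azimuth = atan2(E, N) = atan2(+0.005464, +0.006235) = 41.2° ≈ 041°.

041°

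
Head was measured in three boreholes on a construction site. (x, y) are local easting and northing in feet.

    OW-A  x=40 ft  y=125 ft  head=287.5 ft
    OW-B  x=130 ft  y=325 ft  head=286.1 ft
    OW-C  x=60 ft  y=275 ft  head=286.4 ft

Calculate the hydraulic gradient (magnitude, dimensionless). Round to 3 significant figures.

With h = a·x + b·y + c and OW-A as origin, the differences give:
  90·a + 200·b = -1.4
  20·a + 150·b = -1.1
Eliminate b (×150 and ×200, subtract): 9500·a = 10.00 → a = ∂h/∂x = +0.001053
Back-substitute: b = ∂h/∂y = -0.007474.
|∇h| = √(0.001053² + -0.007474²) = 0.007548

0.00755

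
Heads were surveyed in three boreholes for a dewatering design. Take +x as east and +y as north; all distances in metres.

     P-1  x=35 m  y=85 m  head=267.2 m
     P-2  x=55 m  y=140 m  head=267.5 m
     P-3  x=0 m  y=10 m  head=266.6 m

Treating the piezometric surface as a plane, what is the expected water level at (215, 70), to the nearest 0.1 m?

271.7 m

With h = a·x + b·y + c and P-1 as origin, the differences give:
  20·a + 55·b = +0.3
  (-35)·a + (-75)·b = -0.6
Eliminate b (×(-75) and ×55, subtract): 425·a = 10.50 → a = ∂h/∂x = +0.02471
Back-substitute: b = ∂h/∂y = -0.003529.
h(215, 70) = 267.2 + (+0.02471)·(180) + (-0.003529)·(-15) = 267.2 +4.447 +0.053 = 271.700 m.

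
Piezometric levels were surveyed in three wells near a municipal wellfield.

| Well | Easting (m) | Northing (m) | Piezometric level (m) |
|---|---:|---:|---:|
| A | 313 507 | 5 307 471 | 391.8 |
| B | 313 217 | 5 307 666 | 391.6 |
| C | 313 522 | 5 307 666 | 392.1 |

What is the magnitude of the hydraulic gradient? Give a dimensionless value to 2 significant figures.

With h = a·x + b·y + c and A as origin, the differences give:
  (-290)·a + 195·b = -0.2
  15·a + 195·b = +0.3
Eliminate b (×195 and ×195, subtract): -59475·a = -97.50 → a = ∂h/∂x = +0.001639
Back-substitute: b = ∂h/∂y = +0.001412.
|∇h| = √(0.001639² + 0.001412²) = 0.002163

0.0022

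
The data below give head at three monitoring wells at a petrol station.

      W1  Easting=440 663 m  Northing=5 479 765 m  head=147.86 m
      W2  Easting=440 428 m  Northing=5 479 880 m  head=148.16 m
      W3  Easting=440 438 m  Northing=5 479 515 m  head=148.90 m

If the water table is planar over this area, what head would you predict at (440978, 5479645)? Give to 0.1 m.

Taking W1 as reference: W2−W1 = (-235, 115, +0.30); W3−W1 = (-225, -250, +1.04).
Solve a·Δx + b·Δy = Δh: det = (-235)·(-250) − (-225)·115 = 84625.
∂h/∂x = [(+0.30)·(-250) − (+1.04)·115] / 84625 = -0.002300
∂h/∂y = [(-235)·(+1.04) − (-225)·(+0.30)] / 84625 = -0.002090
h(440978, 5479645) = 147.86 + (-0.002300)·(315) + (-0.002090)·(-120) = 147.86 -0.724 +0.251 = 147.386 m.

147.4 m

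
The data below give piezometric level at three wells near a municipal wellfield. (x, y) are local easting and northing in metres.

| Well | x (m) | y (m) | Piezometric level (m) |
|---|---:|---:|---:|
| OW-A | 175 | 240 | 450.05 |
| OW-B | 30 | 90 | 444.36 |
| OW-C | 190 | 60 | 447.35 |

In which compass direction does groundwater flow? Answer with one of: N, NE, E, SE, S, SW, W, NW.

SW

With h = a·x + b·y + c and OW-A as origin, the differences give:
  (-145)·a + (-150)·b = -5.69
  15·a + (-180)·b = -2.70
Eliminate b (×(-180) and ×(-150), subtract): 28350·a = 619.200 → a = ∂h/∂x = +0.02184
Back-substitute: b = ∂h/∂y = +0.01682.
Flow = −∇h = (-0.02184 east, -0.01682 north), which points southwest.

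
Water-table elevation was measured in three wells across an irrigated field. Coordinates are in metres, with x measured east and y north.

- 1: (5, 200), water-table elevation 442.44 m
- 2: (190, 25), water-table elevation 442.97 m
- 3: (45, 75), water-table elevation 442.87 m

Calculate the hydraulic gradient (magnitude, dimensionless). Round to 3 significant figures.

0.00366

Differences from 1: to 2 (Δx, Δy, Δh) = (185, -175, +0.53); to 3 = (40, -125, +0.43).
Solve a·Δx + b·Δy = Δh: det = 185·(-125) − 40·(-175) = -16125.
∂h/∂x = [(+0.53)·(-125) − (+0.43)·(-175)] / -16125 = -0.0005581
∂h/∂y = [185·(+0.43) − 40·(+0.53)] / -16125 = -0.003619
|∇h| = √(-0.0005581² + -0.003619²) = 0.003662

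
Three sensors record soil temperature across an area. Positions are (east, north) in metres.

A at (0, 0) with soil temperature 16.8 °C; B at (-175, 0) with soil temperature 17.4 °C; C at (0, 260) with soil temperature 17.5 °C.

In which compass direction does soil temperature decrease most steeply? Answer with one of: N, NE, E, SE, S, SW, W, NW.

SE

∂T/∂x = (17.4 − 16.8) / (-175 − 0) = -0.003429
∂T/∂y = (17.5 − 16.8) / (260 − 0) = +0.002692
Steepest decrease is along −∇f = (+0.003429 E, -0.002692 N) → southeast.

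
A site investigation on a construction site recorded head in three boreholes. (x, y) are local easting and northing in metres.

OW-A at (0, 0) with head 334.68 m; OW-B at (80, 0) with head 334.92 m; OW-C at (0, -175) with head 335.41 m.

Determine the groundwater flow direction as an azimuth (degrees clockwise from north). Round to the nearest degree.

324°

∂h/∂x = (334.92 − 334.68) / (80 − 0) = +0.003000
∂h/∂y = (335.41 − 334.68) / (-175 − 0) = -0.004171
Flow direction (−∇h) has components (-0.003000 E, +0.004171 N).
Azimuth = atan2(E, N) = atan2(-0.003000, +0.004171) = 324.3° ≈ 324°.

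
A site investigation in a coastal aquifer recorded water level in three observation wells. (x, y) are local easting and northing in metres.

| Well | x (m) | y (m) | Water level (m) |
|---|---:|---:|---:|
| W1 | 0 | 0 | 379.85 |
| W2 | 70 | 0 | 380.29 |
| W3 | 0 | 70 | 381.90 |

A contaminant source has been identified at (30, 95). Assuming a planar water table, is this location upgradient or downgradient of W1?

∂h/∂x = (380.29 − 379.85) / (70 − 0) = +0.006286
∂h/∂y = (381.90 − 379.85) / (70 − 0) = +0.02929
Head at (30, 95) = 379.85 + (+0.006286)·(30) + (+0.02929)·(95) = 382.82 m.
That is higher than the 379.85 m at W1, so the point is upgradient.

upgradient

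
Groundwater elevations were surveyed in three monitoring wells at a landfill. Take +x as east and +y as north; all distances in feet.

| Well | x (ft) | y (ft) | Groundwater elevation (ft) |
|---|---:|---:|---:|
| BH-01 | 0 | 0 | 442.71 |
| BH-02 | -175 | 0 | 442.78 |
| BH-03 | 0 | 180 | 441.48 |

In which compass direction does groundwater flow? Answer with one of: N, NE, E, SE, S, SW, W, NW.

∂h/∂x = (442.78 − 442.71) / (-175 − 0) = -0.0004000
∂h/∂y = (441.48 − 442.71) / (180 − 0) = -0.006833
Flow = −∇h = (+0.0004000 east, +0.006833 north), which points north.

N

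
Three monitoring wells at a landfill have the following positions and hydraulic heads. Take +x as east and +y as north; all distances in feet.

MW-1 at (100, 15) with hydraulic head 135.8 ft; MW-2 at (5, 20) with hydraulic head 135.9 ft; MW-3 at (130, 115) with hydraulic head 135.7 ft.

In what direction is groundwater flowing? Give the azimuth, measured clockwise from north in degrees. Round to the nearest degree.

Three-point gradient (reference MW-1): Δ to MW-2 = (-95, 5, +0.1), Δ to MW-3 = (30, 100, -0.1).
∂h/∂x = -0.001088, ∂h/∂y = -0.0006736 (det = -9650).
Flow direction (−∇h) has components (+0.001088 E, +0.0006736 N).
Azimuth = atan2(E, N) = atan2(+0.001088, +0.0006736) = 58.2° ≈ 058°.

058°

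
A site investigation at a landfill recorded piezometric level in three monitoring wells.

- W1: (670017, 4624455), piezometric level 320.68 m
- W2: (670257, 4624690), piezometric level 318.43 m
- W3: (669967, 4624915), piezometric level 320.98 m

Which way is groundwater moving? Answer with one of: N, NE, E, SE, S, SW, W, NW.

E

With h = a·x + b·y + c and W1 as origin, the differences give:
  240·a + 235·b = -2.25
  (-50)·a + 460·b = +0.30
Eliminate b (×460 and ×235, subtract): 122150·a = -1105.500 → a = ∂h/∂x = -0.009050
Back-substitute: b = ∂h/∂y = -0.0003316.
Flow = −∇h = (+0.009050 east, +0.0003316 north), which points east.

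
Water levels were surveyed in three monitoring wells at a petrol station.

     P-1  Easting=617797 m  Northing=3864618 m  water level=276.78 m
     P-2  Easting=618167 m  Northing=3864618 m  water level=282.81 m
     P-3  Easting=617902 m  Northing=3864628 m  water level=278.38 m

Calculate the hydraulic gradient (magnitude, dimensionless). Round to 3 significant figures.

0.0197

Taking P-1 as reference: P-2−P-1 = (370, 0, +6.03); P-3−P-1 = (105, 10, +1.60).
Solve a·Δx + b·Δy = Δh: det = 370·10 − 105·0 = 3700.
∂h/∂x = [(+6.03)·10 − (+1.60)·0] / 3700 = +0.01630
∂h/∂y = [370·(+1.60) − 105·(+6.03)] / 3700 = -0.01112
|∇h| = √(0.01630² + -0.01112²) = 0.01973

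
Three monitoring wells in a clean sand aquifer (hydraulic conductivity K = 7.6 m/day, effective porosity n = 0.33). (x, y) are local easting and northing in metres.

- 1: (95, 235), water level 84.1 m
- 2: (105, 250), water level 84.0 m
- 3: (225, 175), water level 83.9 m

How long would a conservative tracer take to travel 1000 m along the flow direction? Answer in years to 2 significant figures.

21 years

Taking 1 as reference: 2−1 = (10, 15, -0.1); 3−1 = (130, -60, -0.2).
Determinant of the coordinate differences = 10·(-60) − 130·15 = -2550.
∂h/∂x = [(-0.1)·(-60) − (-0.2)·15] / -2550 = -0.003529
∂h/∂y = [10·(-0.2) − 130·(-0.1)] / -2550 = -0.004314
|∇h| = √(-0.003529² + -0.004314²) = 0.005574
Seepage velocity v = K·i/n = 7.6 × 0.005574 / 0.33 = 0.1284 m/day.
t = 1000 / 0.1284 = 7788 days = 21.3 years.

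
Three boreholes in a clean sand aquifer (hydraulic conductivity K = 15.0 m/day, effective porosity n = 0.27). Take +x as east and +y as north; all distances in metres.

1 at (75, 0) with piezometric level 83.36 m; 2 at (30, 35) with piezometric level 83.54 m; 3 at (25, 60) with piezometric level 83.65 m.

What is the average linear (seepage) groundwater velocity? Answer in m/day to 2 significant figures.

With h = a·x + b·y + c and 1 as origin, the differences give:
  (-45)·a + 35·b = +0.18
  (-50)·a + 60·b = +0.29
Eliminate b (×60 and ×35, subtract): -950·a = 0.650 → a = ∂h/∂x = -0.0006842
Back-substitute: b = ∂h/∂y = +0.004263.
|∇h| = √(-0.0006842² + 0.004263²) = 0.004318
Seepage velocity v = K·i/n = 15.0 × 0.004318 / 0.27 = 0.2399 m/day.

0.24 m/day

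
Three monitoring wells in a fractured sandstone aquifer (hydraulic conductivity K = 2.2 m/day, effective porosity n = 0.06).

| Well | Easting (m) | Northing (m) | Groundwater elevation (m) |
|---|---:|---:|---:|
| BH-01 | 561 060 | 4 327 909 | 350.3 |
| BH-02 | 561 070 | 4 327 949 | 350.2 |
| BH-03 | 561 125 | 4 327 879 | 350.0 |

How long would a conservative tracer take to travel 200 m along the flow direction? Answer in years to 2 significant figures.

Differences from BH-01: to BH-02 (Δx, Δy, Δh) = (10, 40, -0.1); to BH-03 = (65, -30, -0.3).
Solve a·Δx + b·Δy = Δh: det = 10·(-30) − 65·40 = -2900.
∂h/∂x = [(-0.1)·(-30) − (-0.3)·40] / -2900 = -0.005172
∂h/∂y = [10·(-0.3) − 65·(-0.1)] / -2900 = -0.001207
|∇h| = √(-0.005172² + -0.001207²) = 0.005311
Seepage velocity v = K·i/n = 2.2 × 0.005311 / 0.06 = 0.1947 m/day.
t = 200 / 0.1947 = 1027 days = 2.81 years.

2.8 years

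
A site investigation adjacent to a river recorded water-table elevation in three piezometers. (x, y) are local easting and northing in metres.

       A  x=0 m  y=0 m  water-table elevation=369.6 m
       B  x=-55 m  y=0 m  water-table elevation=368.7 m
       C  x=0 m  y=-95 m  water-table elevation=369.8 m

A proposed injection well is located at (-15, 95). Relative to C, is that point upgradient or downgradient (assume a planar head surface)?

downgradient

∂h/∂x = (368.7 − 369.6) / (-55 − 0) = +0.01636
∂h/∂y = (369.8 − 369.6) / (-95 − 0) = -0.002105
Head at (-15, 95) = 369.6 + (+0.01636)·(-15) + (-0.002105)·(95) = 369.15 m.
That is lower than the 369.8 m at C, so the point is downgradient.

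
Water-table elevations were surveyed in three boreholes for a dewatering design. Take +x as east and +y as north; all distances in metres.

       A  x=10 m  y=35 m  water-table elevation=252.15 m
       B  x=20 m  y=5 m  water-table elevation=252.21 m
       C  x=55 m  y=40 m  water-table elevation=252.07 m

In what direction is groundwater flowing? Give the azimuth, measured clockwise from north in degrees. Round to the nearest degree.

031°

Differences from A: to B (Δx, Δy, Δh) = (10, -30, +0.06); to C = (45, 5, -0.08).
Solve a·Δx + b·Δy = Δh: det = 10·5 − 45·(-30) = 1400.
∂h/∂x = [(+0.06)·5 − (-0.08)·(-30)] / 1400 = -0.001500
∂h/∂y = [10·(-0.08) − 45·(+0.06)] / 1400 = -0.002500
Flow direction (−∇h) has components (+0.001500 E, +0.002500 N).
Azimuth = atan2(E, N) = atan2(+0.001500, +0.002500) = 31.0° ≈ 031°.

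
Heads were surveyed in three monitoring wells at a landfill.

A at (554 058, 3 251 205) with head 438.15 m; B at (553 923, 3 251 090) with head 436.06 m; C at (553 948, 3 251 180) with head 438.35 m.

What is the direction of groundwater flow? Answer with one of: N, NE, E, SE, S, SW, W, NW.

With h = a·x + b·y + c and A as origin, the differences give:
  (-135)·a + (-115)·b = -2.09
  (-110)·a + (-25)·b = +0.20
Eliminate b (×(-25) and ×(-115), subtract): -9275·a = 75.250 → a = ∂h/∂x = -0.008113
Back-substitute: b = ∂h/∂y = +0.02770.
Flow = −∇h = (+0.008113 east, -0.02770 north), which points south.

S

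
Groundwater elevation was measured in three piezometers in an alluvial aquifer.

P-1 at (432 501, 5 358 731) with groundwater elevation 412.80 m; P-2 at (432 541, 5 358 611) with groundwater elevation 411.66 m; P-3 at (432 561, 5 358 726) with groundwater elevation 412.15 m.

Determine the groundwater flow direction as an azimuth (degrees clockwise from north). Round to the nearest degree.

120°

Three-point gradient (reference P-1): Δ to P-2 = (40, -120, -1.14), Δ to P-3 = (60, -5, -0.65).
∂h/∂x = -0.01033, ∂h/∂y = +0.006057 (det = 7000).
Flow direction (−∇h) has components (+0.01033 E, -0.006057 N).
Azimuth = atan2(E, N) = atan2(+0.01033, -0.006057) = 120.4° ≈ 120°.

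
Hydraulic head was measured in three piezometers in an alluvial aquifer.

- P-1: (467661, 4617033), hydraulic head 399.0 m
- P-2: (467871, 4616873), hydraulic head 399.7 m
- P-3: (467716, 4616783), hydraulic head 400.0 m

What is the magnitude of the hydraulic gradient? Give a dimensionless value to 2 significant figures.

0.0039

With h = a·x + b·y + c and P-1 as origin, the differences give:
  210·a + (-160)·b = +0.7
  55·a + (-250)·b = +1.0
Eliminate b (×(-250) and ×(-160), subtract): -43700·a = -15.00 → a = ∂h/∂x = +0.0003432
Back-substitute: b = ∂h/∂y = -0.003924.
|∇h| = √(0.0003432² + -0.003924²) = 0.003939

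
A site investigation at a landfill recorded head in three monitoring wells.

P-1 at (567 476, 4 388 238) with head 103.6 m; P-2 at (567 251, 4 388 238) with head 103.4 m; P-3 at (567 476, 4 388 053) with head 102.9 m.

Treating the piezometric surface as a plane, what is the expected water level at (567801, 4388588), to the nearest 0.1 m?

∂h/∂x = (103.4 − 103.6) / (567251 − 567476) = +0.0008889
∂h/∂y = (102.9 − 103.6) / (4388053 − 4388238) = +0.003784
h(567801, 4388588) = 103.6 + (+0.0008889)·(325) + (+0.003784)·(350) = 103.6 +0.289 +1.324 = 105.213 m.

105.2 m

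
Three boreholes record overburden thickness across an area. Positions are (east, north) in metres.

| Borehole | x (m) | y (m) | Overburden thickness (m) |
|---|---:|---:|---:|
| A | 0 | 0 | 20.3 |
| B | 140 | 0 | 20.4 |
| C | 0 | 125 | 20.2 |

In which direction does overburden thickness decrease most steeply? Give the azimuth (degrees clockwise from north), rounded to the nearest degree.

∂d/∂x = (20.4 − 20.3) / (140 − 0) = +0.0007143
∂d/∂y = (20.2 − 20.3) / (125 − 0) = -0.0008000
Steepest decrease is along −∇f: components (-0.0007143 E, +0.0008000 N).
Azimuth = atan2(-0.0007143, +0.0008000) = 318.2° ≈ 318°.

318°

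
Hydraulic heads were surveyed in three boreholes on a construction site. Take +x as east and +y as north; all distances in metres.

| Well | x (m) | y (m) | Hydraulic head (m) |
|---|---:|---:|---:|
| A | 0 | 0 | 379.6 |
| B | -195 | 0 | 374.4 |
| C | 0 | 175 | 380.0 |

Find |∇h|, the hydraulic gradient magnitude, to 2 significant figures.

∂h/∂x = (374.4 − 379.6) / (-195 − 0) = +0.02667
∂h/∂y = (380.0 − 379.6) / (175 − 0) = +0.002286
|∇h| = √(0.02667² + 0.002286²) = 0.02677

0.027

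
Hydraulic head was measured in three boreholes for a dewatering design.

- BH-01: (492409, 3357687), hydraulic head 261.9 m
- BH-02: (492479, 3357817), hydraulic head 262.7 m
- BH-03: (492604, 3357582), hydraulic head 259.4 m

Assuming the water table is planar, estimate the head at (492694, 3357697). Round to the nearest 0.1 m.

With h = a·x + b·y + c and BH-01 as origin, the differences give:
  70·a + 130·b = +0.8
  195·a + (-105)·b = -2.5
Eliminate b (×(-105) and ×130, subtract): -32700·a = 241.00 → a = ∂h/∂x = -0.007370
Back-substitute: b = ∂h/∂y = +0.01012.
h(492694, 3357697) = 261.9 + (-0.007370)·(285) + (+0.01012)·(10) = 261.9 -2.100 +0.101 = 259.901 m.

259.9 m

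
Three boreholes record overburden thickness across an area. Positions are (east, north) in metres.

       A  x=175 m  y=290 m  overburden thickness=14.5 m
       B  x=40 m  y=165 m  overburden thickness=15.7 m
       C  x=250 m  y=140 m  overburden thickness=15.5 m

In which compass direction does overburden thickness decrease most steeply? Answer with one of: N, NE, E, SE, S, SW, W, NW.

Taking A as reference: B−A = (-135, -125, +1.2); C−A = (75, -150, +1.0).
Determinant of the coordinate differences = (-135)·(-150) − 75·(-125) = 29625.
∂d/∂x = [(+1.2)·(-150) − (+1.0)·(-125)] / 29625 = -0.001857
∂d/∂y = [(-135)·(+1.0) − 75·(+1.2)] / 29625 = -0.007595
Steepest decrease is along −∇f = (+0.001857 E, +0.007595 N) → north.

N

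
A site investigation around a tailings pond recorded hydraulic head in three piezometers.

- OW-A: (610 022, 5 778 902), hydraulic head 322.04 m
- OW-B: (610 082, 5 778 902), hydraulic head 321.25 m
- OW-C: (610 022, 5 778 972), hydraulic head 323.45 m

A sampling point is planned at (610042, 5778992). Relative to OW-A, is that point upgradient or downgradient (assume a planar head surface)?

∂h/∂x = (321.25 − 322.04) / (610082 − 610022) = -0.01317
∂h/∂y = (323.45 − 322.04) / (5778972 − 5778902) = +0.02014
Head at (610042, 5778992) = 322.04 + (-0.01317)·(20) + (+0.02014)·(90) = 323.59 m.
That is higher than the 322.04 m at OW-A, so the point is upgradient.

upgradient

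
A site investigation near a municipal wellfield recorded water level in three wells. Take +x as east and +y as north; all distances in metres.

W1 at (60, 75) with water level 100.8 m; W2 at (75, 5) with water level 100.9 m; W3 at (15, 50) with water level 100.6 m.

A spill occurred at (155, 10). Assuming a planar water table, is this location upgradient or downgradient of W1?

Differences from W1: to W2 (Δx, Δy, Δh) = (15, -70, +0.1); to W3 = (-45, -25, -0.2).
Determinant of the coordinate differences = 15·(-25) − (-45)·(-70) = -3525.
∂h/∂x = [(+0.1)·(-25) − (-0.2)·(-70)] / -3525 = +0.004681
∂h/∂y = [15·(-0.2) − (-45)·(+0.1)] / -3525 = -0.0004255
Head at (155, 10) = 100.8 + (+0.004681)·(95) + (-0.0004255)·(-65) = 101.27 m.
That is higher than the 100.8 m at W1, so the point is upgradient.

upgradient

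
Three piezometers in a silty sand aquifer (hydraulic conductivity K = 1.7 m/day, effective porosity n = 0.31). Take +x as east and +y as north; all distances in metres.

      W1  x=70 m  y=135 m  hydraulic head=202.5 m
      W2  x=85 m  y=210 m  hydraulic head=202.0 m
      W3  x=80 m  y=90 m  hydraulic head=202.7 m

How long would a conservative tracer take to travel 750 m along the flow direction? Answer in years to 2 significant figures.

Three-point gradient (reference W1): Δ to W2 = (15, 75, -0.5), Δ to W3 = (10, -45, +0.2).
∂h/∂x = -0.005263, ∂h/∂y = -0.005614 (det = -1425).
|∇h| = √(-0.005263² + -0.005614²) = 0.007695
Seepage velocity v = K·i/n = 1.7 × 0.007695 / 0.31 = 0.0422 m/day.
t = 750 / 0.0422 = 1.777e+04 days = 48.7 years.

49 years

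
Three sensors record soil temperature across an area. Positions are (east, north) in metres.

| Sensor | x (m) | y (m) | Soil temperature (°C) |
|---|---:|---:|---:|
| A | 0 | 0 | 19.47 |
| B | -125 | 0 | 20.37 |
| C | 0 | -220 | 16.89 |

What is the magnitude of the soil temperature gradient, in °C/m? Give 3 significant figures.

0.0138 °C/m

∂T/∂x = (20.37 − 19.47) / (-125 − 0) = -0.007200
∂T/∂y = (16.89 − 19.47) / (-220 − 0) = +0.01173
|∇f| = √(-0.007200² + 0.01173²) = 0.01376 °C/m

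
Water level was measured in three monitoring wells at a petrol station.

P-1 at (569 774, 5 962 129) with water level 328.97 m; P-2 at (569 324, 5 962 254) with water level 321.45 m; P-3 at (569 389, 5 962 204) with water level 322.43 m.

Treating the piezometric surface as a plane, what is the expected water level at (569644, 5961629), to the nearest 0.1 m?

With h = a·x + b·y + c and P-1 as origin, the differences give:
  (-450)·a + 125·b = -7.52
  (-385)·a + 75·b = -6.54
Eliminate b (×75 and ×125, subtract): 14375·a = 253.500 → a = ∂h/∂x = +0.01763
Back-substitute: b = ∂h/∂y = +0.003325.
h(569644, 5961629) = 328.97 + (+0.01763)·(-130) + (+0.003325)·(-500) = 328.97 -2.293 -1.663 = 325.015 m.

325.0 m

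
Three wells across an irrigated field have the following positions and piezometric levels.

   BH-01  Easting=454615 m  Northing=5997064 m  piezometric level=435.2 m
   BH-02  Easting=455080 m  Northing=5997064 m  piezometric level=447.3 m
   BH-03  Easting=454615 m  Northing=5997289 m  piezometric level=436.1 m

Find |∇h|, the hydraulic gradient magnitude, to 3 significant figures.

∂h/∂x = (447.3 − 435.2) / (455080 − 454615) = +0.02602
∂h/∂y = (436.1 − 435.2) / (5997289 − 5997064) = +0.004000
|∇h| = √(0.02602² + 0.004000²) = 0.02633

0.0263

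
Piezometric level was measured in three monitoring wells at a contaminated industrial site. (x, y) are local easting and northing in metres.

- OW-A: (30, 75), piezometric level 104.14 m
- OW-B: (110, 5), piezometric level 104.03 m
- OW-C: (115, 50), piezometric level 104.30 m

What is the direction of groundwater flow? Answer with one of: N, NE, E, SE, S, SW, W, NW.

SW

Differences from OW-A: to OW-B (Δx, Δy, Δh) = (80, -70, -0.11); to OW-C = (85, -25, +0.16).
Solve a·Δx + b·Δy = Δh: det = 80·(-25) − 85·(-70) = 3950.
∂h/∂x = [(-0.11)·(-25) − (+0.16)·(-70)] / 3950 = +0.003532
∂h/∂y = [80·(+0.16) − 85·(-0.11)] / 3950 = +0.005608
Flow = −∇h = (-0.003532 east, -0.005608 north), which points southwest.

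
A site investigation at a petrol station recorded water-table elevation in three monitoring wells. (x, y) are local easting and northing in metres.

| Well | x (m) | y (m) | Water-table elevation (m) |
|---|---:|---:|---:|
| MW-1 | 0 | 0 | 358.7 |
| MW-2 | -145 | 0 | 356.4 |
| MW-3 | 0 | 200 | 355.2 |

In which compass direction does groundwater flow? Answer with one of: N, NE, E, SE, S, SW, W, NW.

∂h/∂x = (356.4 − 358.7) / (-145 − 0) = +0.01586
∂h/∂y = (355.2 − 358.7) / (200 − 0) = -0.01750
Flow = −∇h = (-0.01586 east, +0.01750 north), which points northwest.

NW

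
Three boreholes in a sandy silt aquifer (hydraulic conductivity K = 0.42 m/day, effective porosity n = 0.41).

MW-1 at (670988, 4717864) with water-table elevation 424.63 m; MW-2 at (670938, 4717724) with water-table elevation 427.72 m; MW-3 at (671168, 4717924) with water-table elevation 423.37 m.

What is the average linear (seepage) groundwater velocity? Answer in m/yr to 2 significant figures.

8.3 m/yr

With h = a·x + b·y + c and MW-1 as origin, the differences give:
  (-50)·a + (-140)·b = +3.09
  180·a + 60·b = -1.26
Eliminate b (×60 and ×(-140), subtract): 22200·a = 9.000 → a = ∂h/∂x = +0.0004054
Back-substitute: b = ∂h/∂y = -0.02222.
|∇h| = √(0.0004054² + -0.02222²) = 0.02222
Seepage velocity v = K·i/n = 0.42 × 0.02222 / 0.41 = 0.02276 m/day = 8.313 m/yr.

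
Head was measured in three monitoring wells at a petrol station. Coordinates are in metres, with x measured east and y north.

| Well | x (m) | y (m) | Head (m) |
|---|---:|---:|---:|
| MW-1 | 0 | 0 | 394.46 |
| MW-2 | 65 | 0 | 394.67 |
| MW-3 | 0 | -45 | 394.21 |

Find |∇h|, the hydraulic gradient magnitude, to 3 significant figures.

0.00643

∂h/∂x = (394.67 − 394.46) / (65 − 0) = +0.003231
∂h/∂y = (394.21 − 394.46) / (-45 − 0) = +0.005556
|∇h| = √(0.003231² + 0.005556²) = 0.006427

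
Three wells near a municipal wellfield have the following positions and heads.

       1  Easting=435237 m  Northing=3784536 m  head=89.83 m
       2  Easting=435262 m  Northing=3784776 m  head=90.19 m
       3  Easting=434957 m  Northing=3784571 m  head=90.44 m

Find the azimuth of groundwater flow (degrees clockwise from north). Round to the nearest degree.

131°

Taking 1 as reference: 2−1 = (25, 240, +0.36); 3−1 = (-280, 35, +0.61).
Determinant of the coordinate differences = 25·35 − (-280)·240 = 68075.
∂h/∂x = [(+0.36)·35 − (+0.61)·240] / 68075 = -0.001965
∂h/∂y = [25·(+0.61) − (-280)·(+0.36)] / 68075 = +0.001705
Flow direction (−∇h) has components (+0.001965 E, -0.001705 N).
Azimuth = atan2(E, N) = atan2(+0.001965, -0.001705) = 130.9° ≈ 131°.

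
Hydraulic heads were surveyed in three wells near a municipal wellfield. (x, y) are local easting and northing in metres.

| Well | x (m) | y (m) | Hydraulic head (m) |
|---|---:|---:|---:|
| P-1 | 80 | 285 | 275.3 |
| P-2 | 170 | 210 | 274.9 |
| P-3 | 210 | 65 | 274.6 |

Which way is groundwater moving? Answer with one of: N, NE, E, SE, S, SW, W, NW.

Taking P-1 as reference: P-2−P-1 = (90, -75, -0.4); P-3−P-1 = (130, -220, -0.7).
Determinant of the coordinate differences = 90·(-220) − 130·(-75) = -10050.
∂h/∂x = [(-0.4)·(-220) − (-0.7)·(-75)] / -10050 = -0.003532
∂h/∂y = [90·(-0.7) − 130·(-0.4)] / -10050 = +0.001095
Flow = −∇h = (+0.003532 east, -0.001095 north), which points east.

E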